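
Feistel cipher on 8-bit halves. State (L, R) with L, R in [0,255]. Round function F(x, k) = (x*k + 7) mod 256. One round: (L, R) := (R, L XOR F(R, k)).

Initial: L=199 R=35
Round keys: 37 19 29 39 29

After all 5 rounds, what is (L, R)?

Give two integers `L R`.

Answer: 59 75

Derivation:
Round 1 (k=37): L=35 R=209
Round 2 (k=19): L=209 R=169
Round 3 (k=29): L=169 R=253
Round 4 (k=39): L=253 R=59
Round 5 (k=29): L=59 R=75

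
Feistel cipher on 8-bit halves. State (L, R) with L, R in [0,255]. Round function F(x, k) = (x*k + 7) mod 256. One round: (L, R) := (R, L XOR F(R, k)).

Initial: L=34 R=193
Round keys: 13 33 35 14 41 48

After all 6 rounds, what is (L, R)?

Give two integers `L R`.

Round 1 (k=13): L=193 R=246
Round 2 (k=33): L=246 R=124
Round 3 (k=35): L=124 R=13
Round 4 (k=14): L=13 R=193
Round 5 (k=41): L=193 R=253
Round 6 (k=48): L=253 R=182

Answer: 253 182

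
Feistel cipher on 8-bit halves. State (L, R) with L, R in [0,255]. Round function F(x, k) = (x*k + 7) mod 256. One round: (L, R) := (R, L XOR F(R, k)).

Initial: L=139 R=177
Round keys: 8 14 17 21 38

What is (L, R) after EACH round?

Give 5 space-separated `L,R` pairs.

Answer: 177,4 4,142 142,113 113,194 194,162

Derivation:
Round 1 (k=8): L=177 R=4
Round 2 (k=14): L=4 R=142
Round 3 (k=17): L=142 R=113
Round 4 (k=21): L=113 R=194
Round 5 (k=38): L=194 R=162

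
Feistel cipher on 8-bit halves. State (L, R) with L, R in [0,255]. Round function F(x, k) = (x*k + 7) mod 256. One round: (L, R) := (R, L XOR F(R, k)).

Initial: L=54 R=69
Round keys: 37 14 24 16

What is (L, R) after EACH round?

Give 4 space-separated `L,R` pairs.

Round 1 (k=37): L=69 R=54
Round 2 (k=14): L=54 R=190
Round 3 (k=24): L=190 R=225
Round 4 (k=16): L=225 R=169

Answer: 69,54 54,190 190,225 225,169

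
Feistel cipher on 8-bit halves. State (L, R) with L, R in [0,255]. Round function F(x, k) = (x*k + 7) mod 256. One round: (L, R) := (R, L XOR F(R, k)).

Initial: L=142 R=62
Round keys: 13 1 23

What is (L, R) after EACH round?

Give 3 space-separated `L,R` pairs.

Answer: 62,163 163,148 148,240

Derivation:
Round 1 (k=13): L=62 R=163
Round 2 (k=1): L=163 R=148
Round 3 (k=23): L=148 R=240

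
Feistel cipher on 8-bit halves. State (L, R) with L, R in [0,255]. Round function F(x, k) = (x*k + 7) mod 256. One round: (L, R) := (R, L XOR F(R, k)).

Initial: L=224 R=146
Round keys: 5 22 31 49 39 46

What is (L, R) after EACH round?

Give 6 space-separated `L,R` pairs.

Round 1 (k=5): L=146 R=1
Round 2 (k=22): L=1 R=143
Round 3 (k=31): L=143 R=89
Round 4 (k=49): L=89 R=159
Round 5 (k=39): L=159 R=25
Round 6 (k=46): L=25 R=26

Answer: 146,1 1,143 143,89 89,159 159,25 25,26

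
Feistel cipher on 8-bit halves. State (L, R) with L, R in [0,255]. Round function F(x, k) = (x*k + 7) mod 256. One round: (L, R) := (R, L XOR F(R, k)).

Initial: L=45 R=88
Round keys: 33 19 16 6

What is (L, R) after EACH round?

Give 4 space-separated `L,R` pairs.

Round 1 (k=33): L=88 R=114
Round 2 (k=19): L=114 R=37
Round 3 (k=16): L=37 R=37
Round 4 (k=6): L=37 R=192

Answer: 88,114 114,37 37,37 37,192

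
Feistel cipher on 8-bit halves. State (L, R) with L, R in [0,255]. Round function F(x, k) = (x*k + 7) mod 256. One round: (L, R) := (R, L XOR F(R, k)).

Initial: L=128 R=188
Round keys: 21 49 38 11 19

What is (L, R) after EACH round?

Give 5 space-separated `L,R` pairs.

Round 1 (k=21): L=188 R=243
Round 2 (k=49): L=243 R=54
Round 3 (k=38): L=54 R=248
Round 4 (k=11): L=248 R=153
Round 5 (k=19): L=153 R=154

Answer: 188,243 243,54 54,248 248,153 153,154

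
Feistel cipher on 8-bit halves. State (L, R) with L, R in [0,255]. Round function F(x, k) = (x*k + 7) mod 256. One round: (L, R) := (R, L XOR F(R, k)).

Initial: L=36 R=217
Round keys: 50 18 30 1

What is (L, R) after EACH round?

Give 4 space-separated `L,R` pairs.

Round 1 (k=50): L=217 R=77
Round 2 (k=18): L=77 R=168
Round 3 (k=30): L=168 R=250
Round 4 (k=1): L=250 R=169

Answer: 217,77 77,168 168,250 250,169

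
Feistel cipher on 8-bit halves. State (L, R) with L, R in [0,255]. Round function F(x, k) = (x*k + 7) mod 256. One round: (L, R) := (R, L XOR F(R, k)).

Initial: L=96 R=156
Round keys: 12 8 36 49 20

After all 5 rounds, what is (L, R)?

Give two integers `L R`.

Answer: 168 227

Derivation:
Round 1 (k=12): L=156 R=55
Round 2 (k=8): L=55 R=35
Round 3 (k=36): L=35 R=196
Round 4 (k=49): L=196 R=168
Round 5 (k=20): L=168 R=227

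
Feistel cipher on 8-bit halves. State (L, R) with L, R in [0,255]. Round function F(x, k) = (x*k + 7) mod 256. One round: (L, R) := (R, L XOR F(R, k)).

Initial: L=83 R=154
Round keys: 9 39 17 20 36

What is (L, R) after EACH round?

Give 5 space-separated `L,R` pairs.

Answer: 154,34 34,175 175,132 132,248 248,99

Derivation:
Round 1 (k=9): L=154 R=34
Round 2 (k=39): L=34 R=175
Round 3 (k=17): L=175 R=132
Round 4 (k=20): L=132 R=248
Round 5 (k=36): L=248 R=99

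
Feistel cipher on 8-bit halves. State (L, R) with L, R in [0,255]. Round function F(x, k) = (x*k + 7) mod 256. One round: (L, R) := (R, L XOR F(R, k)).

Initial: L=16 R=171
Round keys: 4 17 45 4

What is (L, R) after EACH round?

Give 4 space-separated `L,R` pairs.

Answer: 171,163 163,113 113,71 71,82

Derivation:
Round 1 (k=4): L=171 R=163
Round 2 (k=17): L=163 R=113
Round 3 (k=45): L=113 R=71
Round 4 (k=4): L=71 R=82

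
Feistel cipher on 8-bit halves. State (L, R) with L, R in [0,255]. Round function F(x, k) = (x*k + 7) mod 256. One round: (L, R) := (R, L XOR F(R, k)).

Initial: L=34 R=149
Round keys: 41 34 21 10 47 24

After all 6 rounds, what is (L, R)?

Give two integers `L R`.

Answer: 55 204

Derivation:
Round 1 (k=41): L=149 R=198
Round 2 (k=34): L=198 R=198
Round 3 (k=21): L=198 R=131
Round 4 (k=10): L=131 R=227
Round 5 (k=47): L=227 R=55
Round 6 (k=24): L=55 R=204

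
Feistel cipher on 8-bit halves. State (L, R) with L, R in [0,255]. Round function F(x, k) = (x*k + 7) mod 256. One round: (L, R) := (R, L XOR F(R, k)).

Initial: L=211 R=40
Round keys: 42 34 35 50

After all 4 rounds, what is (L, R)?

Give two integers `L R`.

Round 1 (k=42): L=40 R=68
Round 2 (k=34): L=68 R=39
Round 3 (k=35): L=39 R=24
Round 4 (k=50): L=24 R=144

Answer: 24 144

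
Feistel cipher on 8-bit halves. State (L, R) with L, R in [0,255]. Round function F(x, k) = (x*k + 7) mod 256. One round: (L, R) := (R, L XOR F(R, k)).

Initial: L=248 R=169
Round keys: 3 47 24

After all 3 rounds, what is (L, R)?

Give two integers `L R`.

Answer: 68 157

Derivation:
Round 1 (k=3): L=169 R=250
Round 2 (k=47): L=250 R=68
Round 3 (k=24): L=68 R=157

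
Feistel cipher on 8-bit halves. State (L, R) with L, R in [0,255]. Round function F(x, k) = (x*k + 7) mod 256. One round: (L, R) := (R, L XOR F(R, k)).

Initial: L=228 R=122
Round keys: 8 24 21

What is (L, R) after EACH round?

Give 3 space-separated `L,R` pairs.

Answer: 122,51 51,181 181,211

Derivation:
Round 1 (k=8): L=122 R=51
Round 2 (k=24): L=51 R=181
Round 3 (k=21): L=181 R=211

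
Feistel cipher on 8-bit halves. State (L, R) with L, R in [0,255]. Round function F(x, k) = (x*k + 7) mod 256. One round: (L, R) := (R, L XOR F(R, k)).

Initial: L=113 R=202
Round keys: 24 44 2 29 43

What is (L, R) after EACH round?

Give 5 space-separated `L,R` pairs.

Answer: 202,134 134,197 197,23 23,103 103,67

Derivation:
Round 1 (k=24): L=202 R=134
Round 2 (k=44): L=134 R=197
Round 3 (k=2): L=197 R=23
Round 4 (k=29): L=23 R=103
Round 5 (k=43): L=103 R=67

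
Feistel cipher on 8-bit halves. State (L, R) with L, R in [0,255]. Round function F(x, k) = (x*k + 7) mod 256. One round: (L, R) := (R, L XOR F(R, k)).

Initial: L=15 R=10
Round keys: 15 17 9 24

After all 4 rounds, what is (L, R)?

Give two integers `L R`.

Round 1 (k=15): L=10 R=146
Round 2 (k=17): L=146 R=179
Round 3 (k=9): L=179 R=192
Round 4 (k=24): L=192 R=180

Answer: 192 180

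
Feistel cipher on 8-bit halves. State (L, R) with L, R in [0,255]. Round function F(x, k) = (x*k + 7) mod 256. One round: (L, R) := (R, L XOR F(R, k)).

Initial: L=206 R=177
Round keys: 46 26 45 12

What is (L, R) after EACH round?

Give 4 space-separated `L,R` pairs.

Round 1 (k=46): L=177 R=27
Round 2 (k=26): L=27 R=116
Round 3 (k=45): L=116 R=112
Round 4 (k=12): L=112 R=51

Answer: 177,27 27,116 116,112 112,51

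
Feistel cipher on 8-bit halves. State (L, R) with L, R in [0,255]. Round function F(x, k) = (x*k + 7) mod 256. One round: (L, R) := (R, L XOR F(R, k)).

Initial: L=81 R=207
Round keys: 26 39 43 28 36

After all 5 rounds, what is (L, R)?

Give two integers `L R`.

Round 1 (k=26): L=207 R=92
Round 2 (k=39): L=92 R=196
Round 3 (k=43): L=196 R=175
Round 4 (k=28): L=175 R=239
Round 5 (k=36): L=239 R=12

Answer: 239 12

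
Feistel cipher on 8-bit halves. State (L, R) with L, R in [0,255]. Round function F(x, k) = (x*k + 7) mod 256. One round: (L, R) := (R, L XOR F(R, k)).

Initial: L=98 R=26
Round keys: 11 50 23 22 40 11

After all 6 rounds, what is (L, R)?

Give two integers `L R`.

Answer: 0 57

Derivation:
Round 1 (k=11): L=26 R=71
Round 2 (k=50): L=71 R=255
Round 3 (k=23): L=255 R=183
Round 4 (k=22): L=183 R=62
Round 5 (k=40): L=62 R=0
Round 6 (k=11): L=0 R=57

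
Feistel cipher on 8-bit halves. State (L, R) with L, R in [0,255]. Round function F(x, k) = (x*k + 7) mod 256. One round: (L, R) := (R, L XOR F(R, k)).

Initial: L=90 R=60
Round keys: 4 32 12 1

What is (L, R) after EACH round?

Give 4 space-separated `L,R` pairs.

Answer: 60,173 173,155 155,230 230,118

Derivation:
Round 1 (k=4): L=60 R=173
Round 2 (k=32): L=173 R=155
Round 3 (k=12): L=155 R=230
Round 4 (k=1): L=230 R=118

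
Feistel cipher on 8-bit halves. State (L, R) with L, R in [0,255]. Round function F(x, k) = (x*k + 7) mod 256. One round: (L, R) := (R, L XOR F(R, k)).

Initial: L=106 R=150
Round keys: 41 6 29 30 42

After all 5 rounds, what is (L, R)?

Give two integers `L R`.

Round 1 (k=41): L=150 R=103
Round 2 (k=6): L=103 R=231
Round 3 (k=29): L=231 R=85
Round 4 (k=30): L=85 R=26
Round 5 (k=42): L=26 R=30

Answer: 26 30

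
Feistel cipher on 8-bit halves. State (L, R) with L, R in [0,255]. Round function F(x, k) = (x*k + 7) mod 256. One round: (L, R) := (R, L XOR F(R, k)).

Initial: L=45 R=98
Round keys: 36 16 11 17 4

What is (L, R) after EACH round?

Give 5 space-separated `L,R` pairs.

Round 1 (k=36): L=98 R=226
Round 2 (k=16): L=226 R=69
Round 3 (k=11): L=69 R=28
Round 4 (k=17): L=28 R=166
Round 5 (k=4): L=166 R=131

Answer: 98,226 226,69 69,28 28,166 166,131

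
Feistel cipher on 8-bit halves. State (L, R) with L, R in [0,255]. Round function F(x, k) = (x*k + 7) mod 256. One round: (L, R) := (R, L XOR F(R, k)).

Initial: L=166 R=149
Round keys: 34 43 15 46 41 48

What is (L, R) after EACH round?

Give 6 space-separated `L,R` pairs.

Round 1 (k=34): L=149 R=119
Round 2 (k=43): L=119 R=145
Round 3 (k=15): L=145 R=241
Round 4 (k=46): L=241 R=196
Round 5 (k=41): L=196 R=154
Round 6 (k=48): L=154 R=35

Answer: 149,119 119,145 145,241 241,196 196,154 154,35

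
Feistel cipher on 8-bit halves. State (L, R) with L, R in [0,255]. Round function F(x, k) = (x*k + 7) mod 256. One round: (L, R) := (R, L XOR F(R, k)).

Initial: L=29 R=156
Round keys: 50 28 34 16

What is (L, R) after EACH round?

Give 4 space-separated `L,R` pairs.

Round 1 (k=50): L=156 R=98
Round 2 (k=28): L=98 R=35
Round 3 (k=34): L=35 R=207
Round 4 (k=16): L=207 R=212

Answer: 156,98 98,35 35,207 207,212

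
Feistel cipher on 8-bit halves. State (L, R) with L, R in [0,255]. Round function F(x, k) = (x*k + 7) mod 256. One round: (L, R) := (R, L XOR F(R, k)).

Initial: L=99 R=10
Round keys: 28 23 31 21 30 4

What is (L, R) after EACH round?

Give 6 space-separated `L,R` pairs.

Answer: 10,124 124,33 33,122 122,40 40,205 205,19

Derivation:
Round 1 (k=28): L=10 R=124
Round 2 (k=23): L=124 R=33
Round 3 (k=31): L=33 R=122
Round 4 (k=21): L=122 R=40
Round 5 (k=30): L=40 R=205
Round 6 (k=4): L=205 R=19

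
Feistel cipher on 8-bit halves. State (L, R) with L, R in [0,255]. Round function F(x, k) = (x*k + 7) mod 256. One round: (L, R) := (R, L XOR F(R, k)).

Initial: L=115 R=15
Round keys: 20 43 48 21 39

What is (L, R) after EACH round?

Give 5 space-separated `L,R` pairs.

Round 1 (k=20): L=15 R=64
Round 2 (k=43): L=64 R=200
Round 3 (k=48): L=200 R=199
Round 4 (k=21): L=199 R=146
Round 5 (k=39): L=146 R=130

Answer: 15,64 64,200 200,199 199,146 146,130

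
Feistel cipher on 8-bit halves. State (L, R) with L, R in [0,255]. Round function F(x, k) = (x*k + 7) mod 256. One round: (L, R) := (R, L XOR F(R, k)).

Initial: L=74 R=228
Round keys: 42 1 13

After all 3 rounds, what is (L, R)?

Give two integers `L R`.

Answer: 200 10

Derivation:
Round 1 (k=42): L=228 R=37
Round 2 (k=1): L=37 R=200
Round 3 (k=13): L=200 R=10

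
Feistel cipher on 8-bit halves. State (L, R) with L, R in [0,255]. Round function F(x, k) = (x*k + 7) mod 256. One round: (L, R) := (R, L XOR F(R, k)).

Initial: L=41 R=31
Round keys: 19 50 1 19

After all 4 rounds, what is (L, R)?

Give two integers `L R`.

Round 1 (k=19): L=31 R=125
Round 2 (k=50): L=125 R=110
Round 3 (k=1): L=110 R=8
Round 4 (k=19): L=8 R=241

Answer: 8 241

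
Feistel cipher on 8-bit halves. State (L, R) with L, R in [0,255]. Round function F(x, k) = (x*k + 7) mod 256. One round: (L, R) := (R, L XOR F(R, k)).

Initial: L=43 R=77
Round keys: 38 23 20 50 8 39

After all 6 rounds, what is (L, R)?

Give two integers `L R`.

Round 1 (k=38): L=77 R=94
Round 2 (k=23): L=94 R=52
Round 3 (k=20): L=52 R=73
Round 4 (k=50): L=73 R=125
Round 5 (k=8): L=125 R=166
Round 6 (k=39): L=166 R=44

Answer: 166 44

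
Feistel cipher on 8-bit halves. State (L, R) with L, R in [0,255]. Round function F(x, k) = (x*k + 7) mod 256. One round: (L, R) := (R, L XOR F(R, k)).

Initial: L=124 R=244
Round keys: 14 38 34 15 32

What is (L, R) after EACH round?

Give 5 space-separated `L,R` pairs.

Round 1 (k=14): L=244 R=35
Round 2 (k=38): L=35 R=205
Round 3 (k=34): L=205 R=98
Round 4 (k=15): L=98 R=8
Round 5 (k=32): L=8 R=101

Answer: 244,35 35,205 205,98 98,8 8,101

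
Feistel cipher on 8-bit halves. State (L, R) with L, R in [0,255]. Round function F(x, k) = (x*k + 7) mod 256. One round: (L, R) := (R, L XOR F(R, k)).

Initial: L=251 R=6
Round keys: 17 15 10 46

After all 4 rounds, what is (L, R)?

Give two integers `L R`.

Answer: 251 246

Derivation:
Round 1 (k=17): L=6 R=150
Round 2 (k=15): L=150 R=215
Round 3 (k=10): L=215 R=251
Round 4 (k=46): L=251 R=246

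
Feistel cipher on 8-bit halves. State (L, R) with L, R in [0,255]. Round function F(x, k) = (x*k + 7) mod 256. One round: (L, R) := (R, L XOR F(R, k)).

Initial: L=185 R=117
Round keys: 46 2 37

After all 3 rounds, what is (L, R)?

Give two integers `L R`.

Round 1 (k=46): L=117 R=180
Round 2 (k=2): L=180 R=26
Round 3 (k=37): L=26 R=125

Answer: 26 125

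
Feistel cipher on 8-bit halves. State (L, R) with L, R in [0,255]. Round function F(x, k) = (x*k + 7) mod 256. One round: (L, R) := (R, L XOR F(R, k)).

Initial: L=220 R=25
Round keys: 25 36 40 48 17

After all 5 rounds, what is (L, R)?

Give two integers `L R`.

Round 1 (k=25): L=25 R=164
Round 2 (k=36): L=164 R=14
Round 3 (k=40): L=14 R=147
Round 4 (k=48): L=147 R=153
Round 5 (k=17): L=153 R=163

Answer: 153 163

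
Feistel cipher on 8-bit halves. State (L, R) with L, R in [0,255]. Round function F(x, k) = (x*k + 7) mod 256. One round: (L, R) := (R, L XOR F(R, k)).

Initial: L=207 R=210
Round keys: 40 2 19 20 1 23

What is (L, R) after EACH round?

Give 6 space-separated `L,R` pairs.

Round 1 (k=40): L=210 R=24
Round 2 (k=2): L=24 R=229
Round 3 (k=19): L=229 R=30
Round 4 (k=20): L=30 R=186
Round 5 (k=1): L=186 R=223
Round 6 (k=23): L=223 R=170

Answer: 210,24 24,229 229,30 30,186 186,223 223,170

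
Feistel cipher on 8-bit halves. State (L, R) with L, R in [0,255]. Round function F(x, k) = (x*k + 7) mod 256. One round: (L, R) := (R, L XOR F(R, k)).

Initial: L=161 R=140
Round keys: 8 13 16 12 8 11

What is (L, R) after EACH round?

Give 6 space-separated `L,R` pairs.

Answer: 140,198 198,153 153,81 81,74 74,6 6,3

Derivation:
Round 1 (k=8): L=140 R=198
Round 2 (k=13): L=198 R=153
Round 3 (k=16): L=153 R=81
Round 4 (k=12): L=81 R=74
Round 5 (k=8): L=74 R=6
Round 6 (k=11): L=6 R=3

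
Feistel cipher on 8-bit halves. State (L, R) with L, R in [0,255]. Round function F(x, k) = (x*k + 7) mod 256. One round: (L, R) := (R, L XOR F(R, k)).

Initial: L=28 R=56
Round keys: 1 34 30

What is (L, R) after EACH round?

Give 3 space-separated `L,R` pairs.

Round 1 (k=1): L=56 R=35
Round 2 (k=34): L=35 R=149
Round 3 (k=30): L=149 R=94

Answer: 56,35 35,149 149,94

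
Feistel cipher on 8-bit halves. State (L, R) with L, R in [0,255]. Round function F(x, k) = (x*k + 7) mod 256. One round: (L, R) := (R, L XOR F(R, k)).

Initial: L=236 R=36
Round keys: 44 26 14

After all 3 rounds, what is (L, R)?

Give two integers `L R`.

Answer: 97 142

Derivation:
Round 1 (k=44): L=36 R=219
Round 2 (k=26): L=219 R=97
Round 3 (k=14): L=97 R=142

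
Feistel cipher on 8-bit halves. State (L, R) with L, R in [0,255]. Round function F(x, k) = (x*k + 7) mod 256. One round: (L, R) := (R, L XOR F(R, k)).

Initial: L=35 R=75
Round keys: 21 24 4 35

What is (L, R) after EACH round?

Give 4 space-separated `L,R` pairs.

Round 1 (k=21): L=75 R=13
Round 2 (k=24): L=13 R=116
Round 3 (k=4): L=116 R=218
Round 4 (k=35): L=218 R=161

Answer: 75,13 13,116 116,218 218,161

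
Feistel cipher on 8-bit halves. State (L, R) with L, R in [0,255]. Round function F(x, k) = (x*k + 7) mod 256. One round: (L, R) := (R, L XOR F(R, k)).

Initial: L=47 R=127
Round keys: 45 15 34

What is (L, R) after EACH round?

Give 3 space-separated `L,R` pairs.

Round 1 (k=45): L=127 R=117
Round 2 (k=15): L=117 R=157
Round 3 (k=34): L=157 R=148

Answer: 127,117 117,157 157,148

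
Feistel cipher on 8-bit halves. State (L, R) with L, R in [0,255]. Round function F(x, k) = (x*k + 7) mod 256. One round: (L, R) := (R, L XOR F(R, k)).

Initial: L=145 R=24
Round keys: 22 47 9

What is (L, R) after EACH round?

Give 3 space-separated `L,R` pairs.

Round 1 (k=22): L=24 R=134
Round 2 (k=47): L=134 R=185
Round 3 (k=9): L=185 R=14

Answer: 24,134 134,185 185,14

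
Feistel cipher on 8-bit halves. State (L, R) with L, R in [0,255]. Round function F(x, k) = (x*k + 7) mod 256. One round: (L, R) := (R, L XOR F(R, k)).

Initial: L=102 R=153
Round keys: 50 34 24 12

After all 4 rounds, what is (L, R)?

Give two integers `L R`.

Round 1 (k=50): L=153 R=143
Round 2 (k=34): L=143 R=156
Round 3 (k=24): L=156 R=40
Round 4 (k=12): L=40 R=123

Answer: 40 123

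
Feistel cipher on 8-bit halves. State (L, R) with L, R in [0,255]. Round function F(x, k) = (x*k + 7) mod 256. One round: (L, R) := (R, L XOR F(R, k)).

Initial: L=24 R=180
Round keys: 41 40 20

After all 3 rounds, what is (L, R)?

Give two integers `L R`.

Round 1 (k=41): L=180 R=195
Round 2 (k=40): L=195 R=203
Round 3 (k=20): L=203 R=32

Answer: 203 32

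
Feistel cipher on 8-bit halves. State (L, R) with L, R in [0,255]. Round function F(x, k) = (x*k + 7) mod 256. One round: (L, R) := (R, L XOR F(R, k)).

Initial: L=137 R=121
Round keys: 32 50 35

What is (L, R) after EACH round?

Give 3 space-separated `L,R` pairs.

Answer: 121,174 174,122 122,27

Derivation:
Round 1 (k=32): L=121 R=174
Round 2 (k=50): L=174 R=122
Round 3 (k=35): L=122 R=27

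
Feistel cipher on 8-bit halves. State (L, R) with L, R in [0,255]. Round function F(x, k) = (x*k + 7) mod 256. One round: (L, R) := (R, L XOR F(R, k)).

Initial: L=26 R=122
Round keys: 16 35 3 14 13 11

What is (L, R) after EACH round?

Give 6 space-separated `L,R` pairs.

Round 1 (k=16): L=122 R=189
Round 2 (k=35): L=189 R=164
Round 3 (k=3): L=164 R=78
Round 4 (k=14): L=78 R=239
Round 5 (k=13): L=239 R=100
Round 6 (k=11): L=100 R=188

Answer: 122,189 189,164 164,78 78,239 239,100 100,188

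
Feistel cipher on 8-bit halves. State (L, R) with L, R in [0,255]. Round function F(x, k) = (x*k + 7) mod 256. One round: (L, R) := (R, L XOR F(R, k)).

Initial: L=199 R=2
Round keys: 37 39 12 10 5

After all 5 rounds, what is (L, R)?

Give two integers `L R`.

Round 1 (k=37): L=2 R=150
Round 2 (k=39): L=150 R=227
Round 3 (k=12): L=227 R=61
Round 4 (k=10): L=61 R=138
Round 5 (k=5): L=138 R=132

Answer: 138 132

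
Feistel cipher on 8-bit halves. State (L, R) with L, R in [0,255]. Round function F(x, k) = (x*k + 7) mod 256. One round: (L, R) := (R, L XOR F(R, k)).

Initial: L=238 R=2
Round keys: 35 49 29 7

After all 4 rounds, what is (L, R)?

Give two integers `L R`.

Round 1 (k=35): L=2 R=163
Round 2 (k=49): L=163 R=56
Round 3 (k=29): L=56 R=252
Round 4 (k=7): L=252 R=211

Answer: 252 211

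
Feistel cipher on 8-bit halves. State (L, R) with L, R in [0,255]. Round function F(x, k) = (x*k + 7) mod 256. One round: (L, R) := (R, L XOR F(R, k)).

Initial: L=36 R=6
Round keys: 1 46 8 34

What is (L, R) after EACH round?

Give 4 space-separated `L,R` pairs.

Answer: 6,41 41,99 99,54 54,80

Derivation:
Round 1 (k=1): L=6 R=41
Round 2 (k=46): L=41 R=99
Round 3 (k=8): L=99 R=54
Round 4 (k=34): L=54 R=80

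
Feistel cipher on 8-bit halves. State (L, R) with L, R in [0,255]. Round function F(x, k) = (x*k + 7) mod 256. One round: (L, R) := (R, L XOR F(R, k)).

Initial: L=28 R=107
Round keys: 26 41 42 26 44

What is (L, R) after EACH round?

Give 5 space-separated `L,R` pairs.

Answer: 107,249 249,131 131,124 124,28 28,171

Derivation:
Round 1 (k=26): L=107 R=249
Round 2 (k=41): L=249 R=131
Round 3 (k=42): L=131 R=124
Round 4 (k=26): L=124 R=28
Round 5 (k=44): L=28 R=171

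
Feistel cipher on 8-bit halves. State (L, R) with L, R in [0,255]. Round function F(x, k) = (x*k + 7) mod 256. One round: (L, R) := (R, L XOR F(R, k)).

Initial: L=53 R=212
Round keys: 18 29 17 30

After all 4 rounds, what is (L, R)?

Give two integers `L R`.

Answer: 158 230

Derivation:
Round 1 (k=18): L=212 R=218
Round 2 (k=29): L=218 R=109
Round 3 (k=17): L=109 R=158
Round 4 (k=30): L=158 R=230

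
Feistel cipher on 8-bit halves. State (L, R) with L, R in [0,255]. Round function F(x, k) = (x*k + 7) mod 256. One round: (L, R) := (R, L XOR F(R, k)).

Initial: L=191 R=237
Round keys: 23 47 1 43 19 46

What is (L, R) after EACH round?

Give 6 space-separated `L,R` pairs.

Round 1 (k=23): L=237 R=237
Round 2 (k=47): L=237 R=103
Round 3 (k=1): L=103 R=131
Round 4 (k=43): L=131 R=111
Round 5 (k=19): L=111 R=199
Round 6 (k=46): L=199 R=166

Answer: 237,237 237,103 103,131 131,111 111,199 199,166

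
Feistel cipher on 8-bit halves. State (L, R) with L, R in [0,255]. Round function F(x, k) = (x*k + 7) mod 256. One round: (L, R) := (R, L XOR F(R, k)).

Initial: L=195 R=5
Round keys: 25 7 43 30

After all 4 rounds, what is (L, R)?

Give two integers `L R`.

Answer: 193 88

Derivation:
Round 1 (k=25): L=5 R=71
Round 2 (k=7): L=71 R=253
Round 3 (k=43): L=253 R=193
Round 4 (k=30): L=193 R=88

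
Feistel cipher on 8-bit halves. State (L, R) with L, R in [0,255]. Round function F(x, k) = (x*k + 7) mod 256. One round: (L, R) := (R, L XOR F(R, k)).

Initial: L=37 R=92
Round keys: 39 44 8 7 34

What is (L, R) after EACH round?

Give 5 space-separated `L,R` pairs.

Round 1 (k=39): L=92 R=46
Round 2 (k=44): L=46 R=179
Round 3 (k=8): L=179 R=177
Round 4 (k=7): L=177 R=109
Round 5 (k=34): L=109 R=48

Answer: 92,46 46,179 179,177 177,109 109,48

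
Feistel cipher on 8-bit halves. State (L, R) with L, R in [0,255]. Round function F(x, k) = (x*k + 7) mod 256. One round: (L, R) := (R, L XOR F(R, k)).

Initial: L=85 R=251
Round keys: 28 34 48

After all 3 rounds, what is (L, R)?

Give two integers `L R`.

Round 1 (k=28): L=251 R=46
Round 2 (k=34): L=46 R=216
Round 3 (k=48): L=216 R=169

Answer: 216 169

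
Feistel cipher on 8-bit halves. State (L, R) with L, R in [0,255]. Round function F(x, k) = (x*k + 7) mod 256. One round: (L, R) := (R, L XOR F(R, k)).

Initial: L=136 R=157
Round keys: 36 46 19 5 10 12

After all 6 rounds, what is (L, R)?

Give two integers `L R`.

Round 1 (k=36): L=157 R=147
Round 2 (k=46): L=147 R=236
Round 3 (k=19): L=236 R=24
Round 4 (k=5): L=24 R=147
Round 5 (k=10): L=147 R=221
Round 6 (k=12): L=221 R=240

Answer: 221 240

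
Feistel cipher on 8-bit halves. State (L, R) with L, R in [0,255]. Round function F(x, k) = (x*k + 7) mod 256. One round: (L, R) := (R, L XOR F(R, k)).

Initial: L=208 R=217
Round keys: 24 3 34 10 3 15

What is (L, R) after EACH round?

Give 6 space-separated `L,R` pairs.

Round 1 (k=24): L=217 R=143
Round 2 (k=3): L=143 R=109
Round 3 (k=34): L=109 R=14
Round 4 (k=10): L=14 R=254
Round 5 (k=3): L=254 R=15
Round 6 (k=15): L=15 R=22

Answer: 217,143 143,109 109,14 14,254 254,15 15,22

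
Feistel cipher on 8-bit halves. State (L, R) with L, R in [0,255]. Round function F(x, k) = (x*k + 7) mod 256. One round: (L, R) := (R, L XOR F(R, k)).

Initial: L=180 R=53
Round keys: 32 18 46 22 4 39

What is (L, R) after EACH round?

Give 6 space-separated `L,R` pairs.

Round 1 (k=32): L=53 R=19
Round 2 (k=18): L=19 R=104
Round 3 (k=46): L=104 R=164
Round 4 (k=22): L=164 R=119
Round 5 (k=4): L=119 R=71
Round 6 (k=39): L=71 R=175

Answer: 53,19 19,104 104,164 164,119 119,71 71,175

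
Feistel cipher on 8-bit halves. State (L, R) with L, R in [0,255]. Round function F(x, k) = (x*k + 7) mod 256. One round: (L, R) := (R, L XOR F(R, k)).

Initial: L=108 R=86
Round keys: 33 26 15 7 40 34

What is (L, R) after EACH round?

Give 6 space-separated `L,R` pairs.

Round 1 (k=33): L=86 R=113
Round 2 (k=26): L=113 R=215
Round 3 (k=15): L=215 R=209
Round 4 (k=7): L=209 R=105
Round 5 (k=40): L=105 R=190
Round 6 (k=34): L=190 R=42

Answer: 86,113 113,215 215,209 209,105 105,190 190,42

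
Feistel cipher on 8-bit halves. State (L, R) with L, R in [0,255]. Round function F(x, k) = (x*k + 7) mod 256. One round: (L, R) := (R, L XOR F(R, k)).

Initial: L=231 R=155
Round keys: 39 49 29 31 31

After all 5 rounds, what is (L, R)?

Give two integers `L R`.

Answer: 129 129

Derivation:
Round 1 (k=39): L=155 R=67
Round 2 (k=49): L=67 R=65
Round 3 (k=29): L=65 R=39
Round 4 (k=31): L=39 R=129
Round 5 (k=31): L=129 R=129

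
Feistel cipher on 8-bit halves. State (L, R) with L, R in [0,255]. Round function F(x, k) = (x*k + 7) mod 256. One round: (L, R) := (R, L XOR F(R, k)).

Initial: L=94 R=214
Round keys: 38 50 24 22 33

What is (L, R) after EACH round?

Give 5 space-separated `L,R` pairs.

Answer: 214,149 149,247 247,186 186,244 244,193

Derivation:
Round 1 (k=38): L=214 R=149
Round 2 (k=50): L=149 R=247
Round 3 (k=24): L=247 R=186
Round 4 (k=22): L=186 R=244
Round 5 (k=33): L=244 R=193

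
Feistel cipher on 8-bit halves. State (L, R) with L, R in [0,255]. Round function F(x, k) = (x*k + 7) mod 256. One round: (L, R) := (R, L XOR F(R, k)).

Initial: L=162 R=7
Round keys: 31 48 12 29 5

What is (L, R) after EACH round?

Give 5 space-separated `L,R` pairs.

Round 1 (k=31): L=7 R=66
Round 2 (k=48): L=66 R=96
Round 3 (k=12): L=96 R=197
Round 4 (k=29): L=197 R=56
Round 5 (k=5): L=56 R=218

Answer: 7,66 66,96 96,197 197,56 56,218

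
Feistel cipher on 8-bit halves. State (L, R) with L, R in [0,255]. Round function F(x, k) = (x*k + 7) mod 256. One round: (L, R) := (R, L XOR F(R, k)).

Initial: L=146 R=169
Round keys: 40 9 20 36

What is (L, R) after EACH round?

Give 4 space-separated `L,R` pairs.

Round 1 (k=40): L=169 R=253
Round 2 (k=9): L=253 R=69
Round 3 (k=20): L=69 R=150
Round 4 (k=36): L=150 R=90

Answer: 169,253 253,69 69,150 150,90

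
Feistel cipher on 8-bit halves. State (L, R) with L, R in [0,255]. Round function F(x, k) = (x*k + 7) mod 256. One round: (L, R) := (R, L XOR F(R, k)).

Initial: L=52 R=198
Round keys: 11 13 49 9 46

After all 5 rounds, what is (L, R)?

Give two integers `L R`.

Round 1 (k=11): L=198 R=189
Round 2 (k=13): L=189 R=102
Round 3 (k=49): L=102 R=48
Round 4 (k=9): L=48 R=209
Round 5 (k=46): L=209 R=165

Answer: 209 165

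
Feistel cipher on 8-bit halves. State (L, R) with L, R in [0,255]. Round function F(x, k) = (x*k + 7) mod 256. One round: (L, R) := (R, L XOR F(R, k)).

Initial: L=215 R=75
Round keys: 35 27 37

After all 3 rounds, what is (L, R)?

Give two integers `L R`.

Round 1 (k=35): L=75 R=159
Round 2 (k=27): L=159 R=135
Round 3 (k=37): L=135 R=21

Answer: 135 21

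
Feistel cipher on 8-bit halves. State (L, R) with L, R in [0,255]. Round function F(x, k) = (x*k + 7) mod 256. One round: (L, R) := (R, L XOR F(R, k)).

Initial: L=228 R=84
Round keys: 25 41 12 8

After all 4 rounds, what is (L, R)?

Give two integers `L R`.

Round 1 (k=25): L=84 R=223
Round 2 (k=41): L=223 R=234
Round 3 (k=12): L=234 R=32
Round 4 (k=8): L=32 R=237

Answer: 32 237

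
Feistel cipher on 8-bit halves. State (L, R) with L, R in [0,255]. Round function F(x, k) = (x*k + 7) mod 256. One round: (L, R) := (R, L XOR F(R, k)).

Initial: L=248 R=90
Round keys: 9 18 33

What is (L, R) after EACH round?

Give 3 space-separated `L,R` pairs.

Answer: 90,201 201,115 115,19

Derivation:
Round 1 (k=9): L=90 R=201
Round 2 (k=18): L=201 R=115
Round 3 (k=33): L=115 R=19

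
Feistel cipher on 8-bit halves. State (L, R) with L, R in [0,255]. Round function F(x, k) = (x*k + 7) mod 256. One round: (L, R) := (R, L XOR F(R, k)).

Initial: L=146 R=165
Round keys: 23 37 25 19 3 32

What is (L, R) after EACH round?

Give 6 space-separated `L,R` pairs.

Answer: 165,72 72,202 202,137 137,248 248,102 102,63

Derivation:
Round 1 (k=23): L=165 R=72
Round 2 (k=37): L=72 R=202
Round 3 (k=25): L=202 R=137
Round 4 (k=19): L=137 R=248
Round 5 (k=3): L=248 R=102
Round 6 (k=32): L=102 R=63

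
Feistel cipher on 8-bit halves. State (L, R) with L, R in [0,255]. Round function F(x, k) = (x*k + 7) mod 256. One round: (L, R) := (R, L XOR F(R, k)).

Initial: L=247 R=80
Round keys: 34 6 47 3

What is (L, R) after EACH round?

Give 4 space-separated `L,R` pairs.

Answer: 80,80 80,183 183,240 240,96

Derivation:
Round 1 (k=34): L=80 R=80
Round 2 (k=6): L=80 R=183
Round 3 (k=47): L=183 R=240
Round 4 (k=3): L=240 R=96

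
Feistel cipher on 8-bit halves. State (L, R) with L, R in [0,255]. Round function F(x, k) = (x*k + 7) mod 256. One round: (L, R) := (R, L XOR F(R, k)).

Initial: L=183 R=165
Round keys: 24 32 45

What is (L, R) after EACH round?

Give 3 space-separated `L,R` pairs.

Round 1 (k=24): L=165 R=200
Round 2 (k=32): L=200 R=162
Round 3 (k=45): L=162 R=73

Answer: 165,200 200,162 162,73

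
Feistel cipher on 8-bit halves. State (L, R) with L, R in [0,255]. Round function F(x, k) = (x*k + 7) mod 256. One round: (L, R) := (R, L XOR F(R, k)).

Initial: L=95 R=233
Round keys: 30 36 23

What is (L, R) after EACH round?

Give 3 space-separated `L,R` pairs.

Answer: 233,10 10,134 134,27

Derivation:
Round 1 (k=30): L=233 R=10
Round 2 (k=36): L=10 R=134
Round 3 (k=23): L=134 R=27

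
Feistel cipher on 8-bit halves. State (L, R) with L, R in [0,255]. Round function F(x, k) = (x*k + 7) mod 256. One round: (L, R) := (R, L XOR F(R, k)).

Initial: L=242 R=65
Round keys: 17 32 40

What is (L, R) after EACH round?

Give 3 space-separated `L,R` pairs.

Round 1 (k=17): L=65 R=170
Round 2 (k=32): L=170 R=6
Round 3 (k=40): L=6 R=93

Answer: 65,170 170,6 6,93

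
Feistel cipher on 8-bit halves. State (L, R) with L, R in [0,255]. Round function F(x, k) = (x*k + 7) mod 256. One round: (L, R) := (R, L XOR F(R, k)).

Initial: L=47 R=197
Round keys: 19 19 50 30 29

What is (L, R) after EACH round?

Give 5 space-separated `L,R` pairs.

Answer: 197,137 137,247 247,204 204,24 24,115

Derivation:
Round 1 (k=19): L=197 R=137
Round 2 (k=19): L=137 R=247
Round 3 (k=50): L=247 R=204
Round 4 (k=30): L=204 R=24
Round 5 (k=29): L=24 R=115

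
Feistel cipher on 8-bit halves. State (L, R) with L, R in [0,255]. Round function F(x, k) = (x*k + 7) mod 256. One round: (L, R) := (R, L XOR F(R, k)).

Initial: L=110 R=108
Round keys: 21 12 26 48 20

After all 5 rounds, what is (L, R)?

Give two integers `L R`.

Round 1 (k=21): L=108 R=141
Round 2 (k=12): L=141 R=207
Round 3 (k=26): L=207 R=128
Round 4 (k=48): L=128 R=200
Round 5 (k=20): L=200 R=39

Answer: 200 39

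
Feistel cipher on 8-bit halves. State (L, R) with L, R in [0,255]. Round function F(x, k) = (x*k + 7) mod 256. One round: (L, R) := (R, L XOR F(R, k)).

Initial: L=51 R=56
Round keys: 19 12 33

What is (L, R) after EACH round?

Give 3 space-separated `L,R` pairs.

Answer: 56,28 28,111 111,74

Derivation:
Round 1 (k=19): L=56 R=28
Round 2 (k=12): L=28 R=111
Round 3 (k=33): L=111 R=74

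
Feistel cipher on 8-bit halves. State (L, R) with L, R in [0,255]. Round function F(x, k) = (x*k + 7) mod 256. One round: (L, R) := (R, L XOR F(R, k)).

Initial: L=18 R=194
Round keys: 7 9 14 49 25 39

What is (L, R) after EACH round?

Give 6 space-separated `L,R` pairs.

Answer: 194,71 71,68 68,248 248,59 59,50 50,158

Derivation:
Round 1 (k=7): L=194 R=71
Round 2 (k=9): L=71 R=68
Round 3 (k=14): L=68 R=248
Round 4 (k=49): L=248 R=59
Round 5 (k=25): L=59 R=50
Round 6 (k=39): L=50 R=158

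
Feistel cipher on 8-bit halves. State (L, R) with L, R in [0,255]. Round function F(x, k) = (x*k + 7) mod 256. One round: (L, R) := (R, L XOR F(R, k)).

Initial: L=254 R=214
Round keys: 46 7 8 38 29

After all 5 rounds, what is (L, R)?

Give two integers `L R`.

Answer: 239 120

Derivation:
Round 1 (k=46): L=214 R=133
Round 2 (k=7): L=133 R=124
Round 3 (k=8): L=124 R=98
Round 4 (k=38): L=98 R=239
Round 5 (k=29): L=239 R=120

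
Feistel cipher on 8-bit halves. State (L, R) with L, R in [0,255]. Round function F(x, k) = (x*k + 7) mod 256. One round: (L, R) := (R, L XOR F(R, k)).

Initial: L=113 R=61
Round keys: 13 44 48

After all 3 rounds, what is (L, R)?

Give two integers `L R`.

Round 1 (k=13): L=61 R=81
Round 2 (k=44): L=81 R=206
Round 3 (k=48): L=206 R=246

Answer: 206 246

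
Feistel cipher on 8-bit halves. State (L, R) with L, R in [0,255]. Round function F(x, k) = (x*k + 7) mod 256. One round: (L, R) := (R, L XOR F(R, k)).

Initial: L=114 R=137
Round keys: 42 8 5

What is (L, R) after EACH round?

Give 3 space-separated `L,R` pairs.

Answer: 137,243 243,22 22,134

Derivation:
Round 1 (k=42): L=137 R=243
Round 2 (k=8): L=243 R=22
Round 3 (k=5): L=22 R=134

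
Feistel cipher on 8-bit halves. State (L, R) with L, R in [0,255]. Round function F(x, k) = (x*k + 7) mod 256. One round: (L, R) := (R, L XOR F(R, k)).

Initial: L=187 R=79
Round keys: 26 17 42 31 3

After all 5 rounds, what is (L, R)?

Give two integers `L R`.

Answer: 136 82

Derivation:
Round 1 (k=26): L=79 R=182
Round 2 (k=17): L=182 R=82
Round 3 (k=42): L=82 R=205
Round 4 (k=31): L=205 R=136
Round 5 (k=3): L=136 R=82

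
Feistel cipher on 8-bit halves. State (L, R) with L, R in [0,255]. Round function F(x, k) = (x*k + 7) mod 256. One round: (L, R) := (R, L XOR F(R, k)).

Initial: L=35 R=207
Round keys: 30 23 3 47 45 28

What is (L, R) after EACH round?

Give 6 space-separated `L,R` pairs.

Round 1 (k=30): L=207 R=106
Round 2 (k=23): L=106 R=66
Round 3 (k=3): L=66 R=167
Round 4 (k=47): L=167 R=242
Round 5 (k=45): L=242 R=54
Round 6 (k=28): L=54 R=29

Answer: 207,106 106,66 66,167 167,242 242,54 54,29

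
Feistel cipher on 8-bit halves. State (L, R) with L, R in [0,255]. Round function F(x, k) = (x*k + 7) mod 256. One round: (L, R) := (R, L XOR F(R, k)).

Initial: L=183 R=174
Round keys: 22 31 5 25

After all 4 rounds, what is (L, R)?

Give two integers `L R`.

Round 1 (k=22): L=174 R=76
Round 2 (k=31): L=76 R=149
Round 3 (k=5): L=149 R=188
Round 4 (k=25): L=188 R=246

Answer: 188 246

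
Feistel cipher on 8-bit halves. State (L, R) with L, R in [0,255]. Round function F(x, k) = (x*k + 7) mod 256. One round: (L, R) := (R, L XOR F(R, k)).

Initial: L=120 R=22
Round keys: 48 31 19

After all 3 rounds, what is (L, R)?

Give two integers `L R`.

Round 1 (k=48): L=22 R=95
Round 2 (k=31): L=95 R=158
Round 3 (k=19): L=158 R=158

Answer: 158 158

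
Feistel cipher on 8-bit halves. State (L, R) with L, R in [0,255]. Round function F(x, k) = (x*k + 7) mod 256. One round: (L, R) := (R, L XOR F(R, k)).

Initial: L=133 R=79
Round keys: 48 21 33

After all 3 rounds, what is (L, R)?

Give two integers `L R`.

Answer: 142 7

Derivation:
Round 1 (k=48): L=79 R=82
Round 2 (k=21): L=82 R=142
Round 3 (k=33): L=142 R=7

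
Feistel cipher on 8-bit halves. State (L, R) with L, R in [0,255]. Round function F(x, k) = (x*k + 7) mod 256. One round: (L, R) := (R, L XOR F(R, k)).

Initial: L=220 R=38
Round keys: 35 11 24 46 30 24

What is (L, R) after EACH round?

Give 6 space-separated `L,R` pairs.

Round 1 (k=35): L=38 R=229
Round 2 (k=11): L=229 R=248
Round 3 (k=24): L=248 R=162
Round 4 (k=46): L=162 R=219
Round 5 (k=30): L=219 R=19
Round 6 (k=24): L=19 R=20

Answer: 38,229 229,248 248,162 162,219 219,19 19,20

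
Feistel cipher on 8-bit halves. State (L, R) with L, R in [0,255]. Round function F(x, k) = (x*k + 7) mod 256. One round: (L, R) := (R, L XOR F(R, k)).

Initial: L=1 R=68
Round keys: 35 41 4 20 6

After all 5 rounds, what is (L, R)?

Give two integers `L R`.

Answer: 86 226

Derivation:
Round 1 (k=35): L=68 R=82
Round 2 (k=41): L=82 R=109
Round 3 (k=4): L=109 R=233
Round 4 (k=20): L=233 R=86
Round 5 (k=6): L=86 R=226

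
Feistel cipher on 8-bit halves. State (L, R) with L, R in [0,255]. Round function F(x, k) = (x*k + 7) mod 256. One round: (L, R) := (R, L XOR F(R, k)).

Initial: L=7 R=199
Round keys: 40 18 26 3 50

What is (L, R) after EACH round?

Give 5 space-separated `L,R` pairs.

Round 1 (k=40): L=199 R=24
Round 2 (k=18): L=24 R=112
Round 3 (k=26): L=112 R=127
Round 4 (k=3): L=127 R=244
Round 5 (k=50): L=244 R=208

Answer: 199,24 24,112 112,127 127,244 244,208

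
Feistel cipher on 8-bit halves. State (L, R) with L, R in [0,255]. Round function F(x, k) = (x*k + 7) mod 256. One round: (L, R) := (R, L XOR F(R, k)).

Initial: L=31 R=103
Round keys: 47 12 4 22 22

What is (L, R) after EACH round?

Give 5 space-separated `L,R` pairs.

Round 1 (k=47): L=103 R=239
Round 2 (k=12): L=239 R=92
Round 3 (k=4): L=92 R=152
Round 4 (k=22): L=152 R=75
Round 5 (k=22): L=75 R=225

Answer: 103,239 239,92 92,152 152,75 75,225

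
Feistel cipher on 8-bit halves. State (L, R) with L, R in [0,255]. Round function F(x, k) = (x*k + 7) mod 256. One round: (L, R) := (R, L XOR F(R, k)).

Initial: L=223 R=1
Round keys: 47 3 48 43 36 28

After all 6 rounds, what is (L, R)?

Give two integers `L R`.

Round 1 (k=47): L=1 R=233
Round 2 (k=3): L=233 R=195
Round 3 (k=48): L=195 R=126
Round 4 (k=43): L=126 R=242
Round 5 (k=36): L=242 R=113
Round 6 (k=28): L=113 R=145

Answer: 113 145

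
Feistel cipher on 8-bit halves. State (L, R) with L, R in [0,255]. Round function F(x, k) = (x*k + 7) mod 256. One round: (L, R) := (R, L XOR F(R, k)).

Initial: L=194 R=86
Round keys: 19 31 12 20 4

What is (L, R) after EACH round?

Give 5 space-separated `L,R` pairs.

Answer: 86,171 171,234 234,84 84,125 125,175

Derivation:
Round 1 (k=19): L=86 R=171
Round 2 (k=31): L=171 R=234
Round 3 (k=12): L=234 R=84
Round 4 (k=20): L=84 R=125
Round 5 (k=4): L=125 R=175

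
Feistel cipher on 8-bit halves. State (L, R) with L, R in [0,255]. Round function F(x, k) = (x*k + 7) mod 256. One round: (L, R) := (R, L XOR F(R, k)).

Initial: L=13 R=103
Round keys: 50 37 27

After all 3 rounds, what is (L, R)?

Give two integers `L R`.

Round 1 (k=50): L=103 R=40
Round 2 (k=37): L=40 R=168
Round 3 (k=27): L=168 R=151

Answer: 168 151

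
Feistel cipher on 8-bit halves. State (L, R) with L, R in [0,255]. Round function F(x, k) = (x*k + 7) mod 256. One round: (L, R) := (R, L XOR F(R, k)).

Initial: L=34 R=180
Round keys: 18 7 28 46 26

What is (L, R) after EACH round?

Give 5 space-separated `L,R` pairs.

Round 1 (k=18): L=180 R=141
Round 2 (k=7): L=141 R=86
Round 3 (k=28): L=86 R=226
Round 4 (k=46): L=226 R=245
Round 5 (k=26): L=245 R=11

Answer: 180,141 141,86 86,226 226,245 245,11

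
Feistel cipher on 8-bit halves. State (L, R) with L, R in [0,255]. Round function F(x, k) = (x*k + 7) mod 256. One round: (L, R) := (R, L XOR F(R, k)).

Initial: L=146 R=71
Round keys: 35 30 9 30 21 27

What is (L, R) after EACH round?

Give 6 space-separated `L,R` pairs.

Round 1 (k=35): L=71 R=46
Round 2 (k=30): L=46 R=44
Round 3 (k=9): L=44 R=189
Round 4 (k=30): L=189 R=1
Round 5 (k=21): L=1 R=161
Round 6 (k=27): L=161 R=3

Answer: 71,46 46,44 44,189 189,1 1,161 161,3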